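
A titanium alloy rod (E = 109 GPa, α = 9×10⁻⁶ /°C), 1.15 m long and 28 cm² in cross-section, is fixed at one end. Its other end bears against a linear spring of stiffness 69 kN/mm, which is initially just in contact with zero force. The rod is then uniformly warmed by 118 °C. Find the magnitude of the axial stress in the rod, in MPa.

If the spring were absent the rod would lengthen by αΔT L = 9×10⁻⁶ × 118 × 1150 = 1.221 mm.
Let P be the compressive force at the spring. The rod shortens elastically by PL/(AE) and the spring compresses by P/k; together these equal δ_free.
P [ L/(AE) + 1/k ] = δ_free → P [ 1150/(2800×109×10³) + 1/(69×10³) ] = 1.221.
P = 1.221 / 1.826×10⁻⁵ = 66880 N.
σ = P/A = 66880/2800 = 23.89 MPa.

σ ≈ 23.9 MPa (compressive)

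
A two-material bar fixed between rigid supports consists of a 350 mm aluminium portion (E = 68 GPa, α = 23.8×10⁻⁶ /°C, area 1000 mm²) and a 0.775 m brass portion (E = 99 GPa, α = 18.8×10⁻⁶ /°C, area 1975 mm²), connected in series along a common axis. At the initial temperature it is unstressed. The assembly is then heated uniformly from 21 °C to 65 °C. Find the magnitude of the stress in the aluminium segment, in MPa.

With the walls removed the bar would change length by δ_free = Σ αᵢΔT Lᵢ = 23.8×10⁻⁶×44×350 + 18.8×10⁻⁶×44×775 = 1.008 mm.
The walls prevent any net length change, so an axial force P (same in every segment) develops. Compatibility: P · Σ Lᵢ/(AᵢEᵢ) = δ_free.
Σ Lᵢ/(AᵢEᵢ) = 350/(1000×68×10³) + 775/(1975×99×10³) = 9.111×10⁻⁶ mm/N.
Hence P = δ_free / Σ(L/AE) = 1.008/9.111×10⁻⁶ = 110.6 kN (compressive).
σ_{aluminium} = P / A = 110600 / 1000 = 110.6 MPa.

σ ≈ 111 MPa (compressive)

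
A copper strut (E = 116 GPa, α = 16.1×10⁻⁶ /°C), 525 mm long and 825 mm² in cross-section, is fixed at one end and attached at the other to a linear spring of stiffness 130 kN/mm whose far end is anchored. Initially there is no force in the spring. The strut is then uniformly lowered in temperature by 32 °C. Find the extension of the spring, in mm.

δ ≈ 0.158 mm

If the spring were absent the strut would shorten by αΔT L = 16.1×10⁻⁶ × 32 × 525 = 0.2705 mm.
With a force P in the spring, the elastic change of the strut is PL/(AE) and that of the spring is P/k; compatibility requires their sum to equal δ_free.
P [ L/(AE) + 1/k ] = δ_free → P [ 525/(825×116×10³) + 1/(130×10³) ] = 0.2705.
P = 0.2705 / 1.318×10⁻⁵ = 20520 N.
Spring extension = P/k = 20520/(130×10³) = 0.1579 mm.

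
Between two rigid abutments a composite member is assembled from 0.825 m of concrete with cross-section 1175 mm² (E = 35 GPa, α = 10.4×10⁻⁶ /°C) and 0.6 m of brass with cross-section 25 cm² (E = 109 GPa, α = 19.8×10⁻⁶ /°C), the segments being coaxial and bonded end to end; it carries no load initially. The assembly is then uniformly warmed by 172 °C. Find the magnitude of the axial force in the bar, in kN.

P ≈ 158 kN (compressive)

Free thermal expansion of the whole bar: Σ αᵢΔT Lᵢ = 10.4×10⁻⁶×172×825 + 19.8×10⁻⁶×172×600 = 3.519 mm.
The rigid supports impose zero overall length change; the single axial force P common to all segments must satisfy P Σ Lᵢ/(AᵢEᵢ) = δ_free.
Σ Lᵢ/(AᵢEᵢ) = 825/(1175×35×10³) + 600/(2500×109×10³) = 2.226×10⁻⁵ mm/N.
P = 3.519 / 2.226×10⁻⁵ = 158100 N = 158.1 kN, compressive.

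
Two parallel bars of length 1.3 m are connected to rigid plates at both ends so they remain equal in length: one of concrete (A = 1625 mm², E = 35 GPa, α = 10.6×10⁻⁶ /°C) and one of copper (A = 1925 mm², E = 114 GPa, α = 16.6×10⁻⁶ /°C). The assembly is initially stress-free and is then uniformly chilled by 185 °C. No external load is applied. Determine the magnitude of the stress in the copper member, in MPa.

σ ≈ 26 MPa (tensile)

The copper has the larger α, so on cooling it would change length more than the concrete if both were free. The rigid plates force a common final length, so the copper is put into tension and the concrete into compression, with equal and opposite forces P (no external load).
Compatibility of the two members (thermal + elastic change equal): (α₁ − α₂)ΔT = P·[1/(A₁E₁) + 1/(A₂E₂)].
|α₁ − α₂|·ΔT = 6×10⁻⁶ × 185 = 0.00111.
1/(A₁E₁) + 1/(A₂E₂) = 1/(1625×35×10³) + 1/(1925×114×10³) = 2.214×10⁻⁸ N⁻¹.
P = 0.00111 / 2.214×10⁻⁸ = 50140 N = 50.14 kN.
σ_{copper} = P/A₂ = 50140/1925 = 26.05 MPa, tensile.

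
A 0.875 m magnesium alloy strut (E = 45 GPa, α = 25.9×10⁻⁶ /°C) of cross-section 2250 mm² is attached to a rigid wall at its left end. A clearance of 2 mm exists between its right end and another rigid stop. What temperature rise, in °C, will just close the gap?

Contact occurs when the free expansion equals the gap: αΔT L = 2 mm.
So ΔT = g/(αL) = 2/(25.9×10⁻⁶ × 875) = 88.25 °C.

ΔT ≈ 88.3 °C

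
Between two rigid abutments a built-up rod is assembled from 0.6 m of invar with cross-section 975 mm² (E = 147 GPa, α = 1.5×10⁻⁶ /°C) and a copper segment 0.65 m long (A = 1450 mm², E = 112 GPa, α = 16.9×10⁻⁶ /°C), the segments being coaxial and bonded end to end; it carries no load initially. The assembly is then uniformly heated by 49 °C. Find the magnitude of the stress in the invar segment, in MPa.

If the supports were absent, the total length change would be Σ αᵢΔT Lᵢ = 1.5×10⁻⁶×49×600 + 16.9×10⁻⁶×49×650 = 0.5824 mm.
The rigid supports impose zero overall length change; the single axial force P common to all segments must satisfy P Σ Lᵢ/(AᵢEᵢ) = δ_free.
The series flexibility is Σ Lᵢ/(AᵢEᵢ) = 600/(975×147×10³) + 650/(1450×112×10³) = 8.189×10⁻⁶ mm/N.
Hence P = δ_free / Σ(L/AE) = 0.5824/8.189×10⁻⁶ = 71.12 kN (compressive).
σ_{invar} = P / A = 71120 / 975 = 72.94 MPa.

σ ≈ 72.9 MPa (compressive)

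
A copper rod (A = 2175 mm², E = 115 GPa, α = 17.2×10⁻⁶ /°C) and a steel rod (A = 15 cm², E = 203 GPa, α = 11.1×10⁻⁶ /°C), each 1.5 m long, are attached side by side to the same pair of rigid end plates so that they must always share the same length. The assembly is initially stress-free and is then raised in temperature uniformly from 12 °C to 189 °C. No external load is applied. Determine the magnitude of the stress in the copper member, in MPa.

The copper has the larger α, so on heating it would change length more than the steel if both were free. The rigid plates force a common final length, so the copper is put into compression and the steel into tension, with equal and opposite forces P (no external load).
Setting the final lengths equal and cancelling L: (α₁ − α₂)ΔT = P/(A₁E₁) + P/(A₂E₂).
|α₁ − α₂|·ΔT = 6.1×10⁻⁶ × 177 = 0.00108.
1/(A₁E₁) + 1/(A₂E₂) = 1/(2175×115×10³) + 1/(1500×203×10³) = 7.282×10⁻⁹ N⁻¹.
P = 0.00108 / 7.282×10⁻⁹ = 148300 N = 148.3 kN.
σ_{copper} = P/A₁ = 148300/2175 = 68.17 MPa, compressive.

σ ≈ 68.2 MPa (compressive)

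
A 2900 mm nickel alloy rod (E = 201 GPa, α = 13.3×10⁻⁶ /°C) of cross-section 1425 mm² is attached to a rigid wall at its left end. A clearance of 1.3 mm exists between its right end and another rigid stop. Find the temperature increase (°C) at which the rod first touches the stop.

The gap closes when αΔT L = 1.3 mm, since the rod is still unstressed at that instant.
So ΔT = g/(αL) = 1.3/(13.3×10⁻⁶ × 2900) = 33.7 °C.

ΔT ≈ 33.7 °C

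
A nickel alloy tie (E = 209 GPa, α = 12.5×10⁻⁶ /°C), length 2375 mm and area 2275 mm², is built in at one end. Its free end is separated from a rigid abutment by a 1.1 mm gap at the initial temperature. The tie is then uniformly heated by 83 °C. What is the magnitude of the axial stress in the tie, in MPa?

σ ≈ 120 MPa (compressive)

If the wall were absent the tie would grow by αΔT L = 12.5×10⁻⁶ × 83 × 2375 = 2.464 mm.
The gap closes (δ_free > 1.1 mm) and the wall then resists a further 2.464 − 1.1 = 1.364 mm of expansion.
So σ = E(δ_free − g)/L = 209×10³ × 1.364/2375 = 120 MPa.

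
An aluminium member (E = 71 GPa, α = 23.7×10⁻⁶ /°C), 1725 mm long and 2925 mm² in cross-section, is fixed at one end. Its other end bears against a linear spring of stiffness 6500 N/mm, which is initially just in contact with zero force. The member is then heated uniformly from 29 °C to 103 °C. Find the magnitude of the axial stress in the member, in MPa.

If the spring were absent the member would lengthen by αΔT L = 23.7×10⁻⁶ × 74 × 1725 = 3.025 mm.
Let P be the compressive force at the spring. The member shortens elastically by PL/(AE) and the spring compresses by P/k; together these equal δ_free.
P [ L/(AE) + 1/k ] = δ_free → P [ 1725/(2925×71×10³) + 1/(6500) ] = 3.025.
P = 3.025 / 0.0001622 = 18660 N.
σ = P/A = 18660/2925 = 6.379 MPa.

σ ≈ 6.38 MPa (compressive)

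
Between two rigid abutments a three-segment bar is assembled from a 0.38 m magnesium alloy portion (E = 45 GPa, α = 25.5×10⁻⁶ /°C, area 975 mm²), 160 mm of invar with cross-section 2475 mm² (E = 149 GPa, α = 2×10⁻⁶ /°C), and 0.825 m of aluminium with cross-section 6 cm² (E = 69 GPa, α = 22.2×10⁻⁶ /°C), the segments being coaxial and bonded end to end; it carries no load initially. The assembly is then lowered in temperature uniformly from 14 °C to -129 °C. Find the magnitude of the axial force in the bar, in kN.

P ≈ 140 kN (tensile)

If the supports were absent, the total length change would be Σ αᵢΔT Lᵢ = 25.5×10⁻⁶×143×380 + 2×10⁻⁶×143×160 + 22.2×10⁻⁶×143×825 = 4.05 mm.
The rigid supports impose zero overall length change; the single axial force P common to all segments must satisfy P Σ Lᵢ/(AᵢEᵢ) = δ_free.
Σ Lᵢ/(AᵢEᵢ) = 380/(975×45×10³) + 160/(2475×149×10³) + 825/(600×69×10³) = 2.902×10⁻⁵ mm/N.
Hence P = δ_free / Σ(L/AE) = 4.05/2.902×10⁻⁵ = 139.6 kN (tensile).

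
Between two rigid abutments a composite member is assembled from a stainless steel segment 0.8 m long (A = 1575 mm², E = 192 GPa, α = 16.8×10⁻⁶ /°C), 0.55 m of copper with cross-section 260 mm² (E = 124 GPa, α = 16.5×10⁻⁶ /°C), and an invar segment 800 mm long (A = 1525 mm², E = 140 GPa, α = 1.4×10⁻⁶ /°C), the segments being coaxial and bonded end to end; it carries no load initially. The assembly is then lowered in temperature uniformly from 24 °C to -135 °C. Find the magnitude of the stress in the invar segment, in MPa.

With the walls removed the bar would change length by δ_free = Σ αᵢΔT Lᵢ = 16.8×10⁻⁶×159×800 + 16.5×10⁻⁶×159×550 + 1.4×10⁻⁶×159×800 = 3.758 mm.
The walls prevent any net length change, so an axial force P (same in every segment) develops. Compatibility: P · Σ Lᵢ/(AᵢEᵢ) = δ_free.
The series flexibility is Σ Lᵢ/(AᵢEᵢ) = 800/(1575×192×10³) + 550/(260×124×10³) + 800/(1525×140×10³) = 2.345×10⁻⁵ mm/N.
So P = 3.758 / 2.345×10⁻⁵ = 160.2 kN, tensile.
σ_{invar} = P / A = 160200 / 1525 = 105.1 MPa.

σ ≈ 105 MPa (tensile)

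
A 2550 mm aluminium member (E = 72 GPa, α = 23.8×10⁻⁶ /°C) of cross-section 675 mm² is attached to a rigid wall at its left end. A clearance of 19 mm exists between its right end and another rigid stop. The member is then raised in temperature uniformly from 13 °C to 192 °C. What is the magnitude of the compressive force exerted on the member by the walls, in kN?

If the wall were absent the member would grow by αΔT L = 23.8×10⁻⁶ × 179 × 2550 = 10.86 mm.
Since δ_free = 10.9 mm is less than the 19 mm gap, the member never touches the wall. No axial force develops.

P ≈ 0 kN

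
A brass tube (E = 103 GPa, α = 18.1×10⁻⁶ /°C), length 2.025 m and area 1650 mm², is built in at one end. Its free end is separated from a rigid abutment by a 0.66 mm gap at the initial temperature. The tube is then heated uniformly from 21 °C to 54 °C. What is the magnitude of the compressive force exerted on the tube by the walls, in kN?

P ≈ 46.1 kN

Unrestrained expansion: δ_free = αΔT L = 18.1×10⁻⁶ × 33 × 2025 = 1.21 mm.
The gap closes (δ_free > 0.66 mm) and the wall then resists a further 1.21 − 0.66 = 0.5495 mm of expansion.
Compatibility: PL/(AE) = 0.5495 mm, so σ = P/A = E × (0.5495/2025) = 27.95 MPa.
P = σA = 27.95 × 1650 = 46.12 kN.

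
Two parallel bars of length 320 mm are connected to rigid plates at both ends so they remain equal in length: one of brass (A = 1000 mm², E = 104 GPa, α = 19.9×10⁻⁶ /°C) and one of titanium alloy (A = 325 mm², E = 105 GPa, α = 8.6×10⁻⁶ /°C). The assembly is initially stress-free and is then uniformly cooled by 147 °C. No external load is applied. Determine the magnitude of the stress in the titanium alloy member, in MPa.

σ ≈ 131 MPa (compressive)

Equilibrium of a rigid end plate with no external load gives equal and opposite internal forces ±P in the two members. Since α_{brass} > α_{titanium alloy}, cooling drives the brass into tension and the titanium alloy into compression.
Compatibility of the two members (thermal + elastic change equal): (α₁ − α₂)ΔT = P·[1/(A₁E₁) + 1/(A₂E₂)].
|α₁ − α₂|·ΔT = 11.3×10⁻⁶ × 147 = 0.001661.
1/(A₁E₁) + 1/(A₂E₂) = 1/(1000×104×10³) + 1/(325×105×10³) = 3.892×10⁻⁸ N⁻¹.
So P = 0.001661 / 3.892×10⁻⁸ = 42.68 kN.
σ_{titanium alloy} = P/A₂ = 42680/325 = 131.3 MPa, compressive.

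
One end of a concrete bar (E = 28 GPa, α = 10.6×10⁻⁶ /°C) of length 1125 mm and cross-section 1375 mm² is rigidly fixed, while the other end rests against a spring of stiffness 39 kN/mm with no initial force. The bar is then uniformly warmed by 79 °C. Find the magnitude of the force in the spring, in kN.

P ≈ 17.2 kN

Free thermal expansion: δ_free = αΔT L = 10.6×10⁻⁶ × 79 × 1125 = 0.9421 mm.
With a force P in the spring, the elastic change of the bar is PL/(AE) and that of the spring is P/k; compatibility requires their sum to equal δ_free.
P [ L/(AE) + 1/k ] = δ_free → P [ 1125/(1375×28×10³) + 1/(39×10³) ] = 0.9421.
P = 0.9421 / 5.486×10⁻⁵ = 17170 N.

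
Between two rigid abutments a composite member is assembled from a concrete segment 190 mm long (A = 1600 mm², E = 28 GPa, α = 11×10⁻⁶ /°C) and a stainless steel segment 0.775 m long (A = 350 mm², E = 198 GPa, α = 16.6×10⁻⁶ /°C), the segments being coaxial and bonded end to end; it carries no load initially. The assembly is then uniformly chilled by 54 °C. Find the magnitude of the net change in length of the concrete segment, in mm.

Free thermal contraction of the whole bar: Σ αᵢΔT Lᵢ = 11×10⁻⁶×54×190 + 16.6×10⁻⁶×54×775 = 0.8076 mm.
The walls prevent any net length change, so an axial force P (same in every segment) develops. Compatibility: P · Σ Lᵢ/(AᵢEᵢ) = δ_free.
The series flexibility is Σ Lᵢ/(AᵢEᵢ) = 190/(1600×28×10³) + 775/(350×198×10³) = 1.542×10⁻⁵ mm/N.
Hence P = δ_free / Σ(L/AE) = 0.8076/1.542×10⁻⁵ = 52.36 kN (tensile).
For the concrete segment, free thermal change = 11×10⁻⁶×54×190 = 0.1129 mm and elastic change from P = 52360×190/(1600×28×10³) = 0.222 mm; these oppose, so the net change is 0.109 mm (segment lengthens).

|ΔL| ≈ 0.109 mm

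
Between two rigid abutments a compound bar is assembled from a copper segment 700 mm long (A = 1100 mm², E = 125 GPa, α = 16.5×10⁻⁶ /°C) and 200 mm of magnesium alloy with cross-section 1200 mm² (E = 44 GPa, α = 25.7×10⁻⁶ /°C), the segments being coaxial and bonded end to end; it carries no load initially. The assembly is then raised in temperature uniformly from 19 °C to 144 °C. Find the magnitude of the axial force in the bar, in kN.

With the walls removed the bar would change length by δ_free = Σ αᵢΔT Lᵢ = 16.5×10⁻⁶×125×700 + 25.7×10⁻⁶×125×200 = 2.086 mm.
The rigid supports impose zero overall length change; the single axial force P common to all segments must satisfy P Σ Lᵢ/(AᵢEᵢ) = δ_free.
The series flexibility is Σ Lᵢ/(AᵢEᵢ) = 700/(1100×125×10³) + 200/(1200×44×10³) = 8.879×10⁻⁶ mm/N.
P = 2.086 / 8.879×10⁻⁶ = 235000 N = 235 kN, compressive.

P ≈ 235 kN (compressive)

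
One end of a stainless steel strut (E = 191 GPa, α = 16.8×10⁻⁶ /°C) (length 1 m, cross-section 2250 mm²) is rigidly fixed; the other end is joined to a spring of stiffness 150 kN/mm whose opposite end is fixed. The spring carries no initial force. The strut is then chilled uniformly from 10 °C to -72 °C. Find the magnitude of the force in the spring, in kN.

P ≈ 153 kN

If the spring were absent the strut would shorten by αΔT L = 16.8×10⁻⁶ × 82 × 1000 = 1.378 mm.
Let P be the tensile force in the spring. The strut extends elastically by PL/(AE) and the spring stretches by P/k; together these equal δ_free.
P [ L/(AE) + 1/k ] = δ_free → P [ 1000/(2250×191×10³) + 1/(150×10³) ] = 1.378.
P = 1.378 / 8.994×10⁻⁶ = 153200 N.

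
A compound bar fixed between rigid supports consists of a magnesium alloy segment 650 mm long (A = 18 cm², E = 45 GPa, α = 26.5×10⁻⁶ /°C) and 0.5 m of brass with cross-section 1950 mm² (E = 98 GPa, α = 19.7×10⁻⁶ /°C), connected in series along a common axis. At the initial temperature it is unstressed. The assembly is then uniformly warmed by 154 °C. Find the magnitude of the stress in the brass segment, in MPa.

With the walls removed the bar would change length by δ_free = Σ αᵢΔT Lᵢ = 26.5×10⁻⁶×154×650 + 19.7×10⁻⁶×154×500 = 4.17 mm.
The walls prevent any net length change, so an axial force P (same in every segment) develops. Compatibility: P · Σ Lᵢ/(AᵢEᵢ) = δ_free.
Σ Lᵢ/(AᵢEᵢ) = 650/(1800×45×10³) + 500/(1950×98×10³) = 1.064×10⁻⁵ mm/N.
P = 4.17 / 1.064×10⁻⁵ = 391800 N = 391.8 kN, compressive.
σ_{brass} = P / A = 391800 / 1950 = 200.9 MPa.

σ ≈ 201 MPa (compressive)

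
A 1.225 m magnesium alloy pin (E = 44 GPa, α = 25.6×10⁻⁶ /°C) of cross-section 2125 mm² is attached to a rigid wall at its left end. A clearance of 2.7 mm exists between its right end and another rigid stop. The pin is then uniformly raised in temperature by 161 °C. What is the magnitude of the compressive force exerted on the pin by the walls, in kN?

P ≈ 179 kN

Free thermal elongation = αΔT L = 25.6×10⁻⁶ × 161 × 1225 = 5.049 mm.
The gap closes (δ_free > 2.7 mm) and the wall then resists a further 5.049 − 2.7 = 2.349 mm of expansion.
That suppressed elongation corresponds to σ = E·Δ/L = 44×10³ × 2.349/1225 = 84.37 MPa.
P = σA = 84.37 × 2125 = 179.3 kN.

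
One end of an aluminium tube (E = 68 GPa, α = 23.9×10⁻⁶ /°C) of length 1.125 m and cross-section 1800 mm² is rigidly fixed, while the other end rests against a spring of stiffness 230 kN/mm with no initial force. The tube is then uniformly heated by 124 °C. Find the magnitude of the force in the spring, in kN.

P ≈ 246 kN

If the spring were absent the tube would lengthen by αΔT L = 23.9×10⁻⁶ × 124 × 1125 = 3.334 mm.
Let P be the compressive force at the spring. The tube shortens elastically by PL/(AE) and the spring compresses by P/k; together these equal δ_free.
P [ L/(AE) + 1/k ] = δ_free → P [ 1125/(1800×68×10³) + 1/(230×10³) ] = 3.334.
P = 3.334 / 1.354×10⁻⁵ = 246300 N.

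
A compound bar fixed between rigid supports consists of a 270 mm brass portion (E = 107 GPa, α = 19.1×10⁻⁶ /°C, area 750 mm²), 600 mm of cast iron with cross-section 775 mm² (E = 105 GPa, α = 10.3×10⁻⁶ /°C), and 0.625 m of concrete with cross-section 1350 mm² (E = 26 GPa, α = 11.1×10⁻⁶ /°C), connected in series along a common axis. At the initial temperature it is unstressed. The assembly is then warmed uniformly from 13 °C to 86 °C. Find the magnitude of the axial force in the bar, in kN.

With the walls removed the bar would change length by δ_free = Σ αᵢΔT Lᵢ = 19.1×10⁻⁶×73×270 + 10.3×10⁻⁶×73×600 + 11.1×10⁻⁶×73×625 = 1.334 mm.
Since the ends are fixed, an axial force P builds up, equal in every segment, with P · Σ Lᵢ/(AᵢEᵢ) = δ_free.
Σ Lᵢ/(AᵢEᵢ) = 270/(750×107×10³) + 600/(775×105×10³) + 625/(1350×26×10³) = 2.854×10⁻⁵ mm/N.
Hence P = δ_free / Σ(L/AE) = 1.334/2.854×10⁻⁵ = 46.74 kN (compressive).

P ≈ 46.7 kN (compressive)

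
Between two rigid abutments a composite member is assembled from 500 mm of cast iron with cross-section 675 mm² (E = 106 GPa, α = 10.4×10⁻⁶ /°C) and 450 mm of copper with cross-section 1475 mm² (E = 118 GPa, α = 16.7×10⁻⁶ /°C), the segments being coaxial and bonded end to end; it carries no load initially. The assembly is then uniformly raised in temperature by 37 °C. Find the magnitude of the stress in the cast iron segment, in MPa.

σ ≈ 72.8 MPa (compressive)

If the supports were absent, the total length change would be Σ αᵢΔT Lᵢ = 10.4×10⁻⁶×37×500 + 16.7×10⁻⁶×37×450 = 0.4705 mm.
The walls prevent any net length change, so an axial force P (same in every segment) develops. Compatibility: P · Σ Lᵢ/(AᵢEᵢ) = δ_free.
Σ Lᵢ/(AᵢEᵢ) = 500/(675×106×10³) + 450/(1475×118×10³) = 9.574×10⁻⁶ mm/N.
So P = 0.4705 / 9.574×10⁻⁶ = 49.14 kN, compressive.
σ_{cast iron} = P / A = 49140 / 675 = 72.8 MPa.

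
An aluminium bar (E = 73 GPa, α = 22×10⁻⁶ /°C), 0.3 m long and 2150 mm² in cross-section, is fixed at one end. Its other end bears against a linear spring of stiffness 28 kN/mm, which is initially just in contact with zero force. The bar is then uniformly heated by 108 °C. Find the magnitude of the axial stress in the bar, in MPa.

If the spring were absent the bar would lengthen by αΔT L = 22×10⁻⁶ × 108 × 300 = 0.7128 mm.
With a force P in the spring, the elastic change of the bar is PL/(AE) and that of the spring is P/k; compatibility requires their sum to equal δ_free.
P [ L/(AE) + 1/k ] = δ_free → P [ 300/(2150×73×10³) + 1/(28×10³) ] = 0.7128.
P = 0.7128 / 3.763×10⁻⁵ = 18940 N.
σ = P/A = 18940/2150 = 8.811 MPa.

σ ≈ 8.81 MPa (compressive)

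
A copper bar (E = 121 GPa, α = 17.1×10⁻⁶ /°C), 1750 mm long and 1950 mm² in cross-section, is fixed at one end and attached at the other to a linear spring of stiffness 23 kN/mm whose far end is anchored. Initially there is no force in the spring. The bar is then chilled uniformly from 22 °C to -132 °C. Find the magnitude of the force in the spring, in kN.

If the spring were absent the bar would shorten by αΔT L = 17.1×10⁻⁶ × 154 × 1750 = 4.608 mm.
Let P be the tensile force in the spring. The bar extends elastically by PL/(AE) and the spring stretches by P/k; together these equal δ_free.
So P = δ_free / [L/(AE) + 1/k] = 4.608 / [ 1750/(1950×121×10³) + 1/(23×10³) ].
P = 4.608 / 5.09×10⁻⁵ = 90550 N.

P ≈ 90.5 kN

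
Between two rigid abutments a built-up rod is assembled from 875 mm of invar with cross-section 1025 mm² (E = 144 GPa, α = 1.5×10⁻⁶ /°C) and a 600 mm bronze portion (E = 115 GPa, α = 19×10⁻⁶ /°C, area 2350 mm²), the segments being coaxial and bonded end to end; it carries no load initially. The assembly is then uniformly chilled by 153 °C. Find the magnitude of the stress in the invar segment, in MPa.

If the supports were absent, the total length change would be Σ αᵢΔT Lᵢ = 1.5×10⁻⁶×153×875 + 19×10⁻⁶×153×600 = 1.945 mm.
Since the ends are fixed, an axial force P builds up, equal in every segment, with P · Σ Lᵢ/(AᵢEᵢ) = δ_free.
Σ Lᵢ/(AᵢEᵢ) = 875/(1025×144×10³) + 600/(2350×115×10³) = 8.148×10⁻⁶ mm/N.
P = 1.945 / 8.148×10⁻⁶ = 238700 N = 238.7 kN, tensile.
σ_{invar} = P / A = 238700 / 1025 = 232.9 MPa.

σ ≈ 233 MPa (tensile)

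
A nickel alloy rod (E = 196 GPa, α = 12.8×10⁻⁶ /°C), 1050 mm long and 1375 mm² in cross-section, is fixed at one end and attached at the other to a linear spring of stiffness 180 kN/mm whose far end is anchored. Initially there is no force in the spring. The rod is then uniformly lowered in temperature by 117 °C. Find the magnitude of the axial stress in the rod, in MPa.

σ ≈ 121 MPa (tensile)

If the spring were absent the rod would shorten by αΔT L = 12.8×10⁻⁶ × 117 × 1050 = 1.572 mm.
With a force P in the spring, the elastic change of the rod is PL/(AE) and that of the spring is P/k; compatibility requires their sum to equal δ_free.
P [ L/(AE) + 1/k ] = δ_free → P [ 1050/(1375×196×10³) + 1/(180×10³) ] = 1.572.
P = 1.572 / 9.452×10⁻⁶ = 166400 N.
σ = P/A = 166400/1375 = 121 MPa.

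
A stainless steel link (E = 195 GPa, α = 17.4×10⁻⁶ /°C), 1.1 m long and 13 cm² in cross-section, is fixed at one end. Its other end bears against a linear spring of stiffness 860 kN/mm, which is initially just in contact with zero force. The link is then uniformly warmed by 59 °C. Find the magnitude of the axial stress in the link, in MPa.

σ ≈ 158 MPa (compressive)

The unrestrained thermal change is αΔT L = 17.4×10⁻⁶ × 59 × 1100 = 1.129 mm.
Let P be the compressive force at the spring. The link shortens elastically by PL/(AE) and the spring compresses by P/k; together these equal δ_free.
So P = δ_free / [L/(AE) + 1/k] = 1.129 / [ 1100/(1300×195×10³) + 1/(860×10³) ].
P = 1.129 / 5.502×10⁻⁶ = 205200 N.
σ = P/A = 205200/1300 = 157.9 MPa.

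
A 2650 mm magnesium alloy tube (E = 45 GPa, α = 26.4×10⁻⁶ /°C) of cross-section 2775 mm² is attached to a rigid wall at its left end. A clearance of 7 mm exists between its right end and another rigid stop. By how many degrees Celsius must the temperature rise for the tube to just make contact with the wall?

The gap closes when αΔT L = 7 mm, since the tube is still unstressed at that instant.
So ΔT = g/(αL) = 7/(26.4×10⁻⁶ × 2650) = 100.1 °C.

ΔT ≈ 100 °C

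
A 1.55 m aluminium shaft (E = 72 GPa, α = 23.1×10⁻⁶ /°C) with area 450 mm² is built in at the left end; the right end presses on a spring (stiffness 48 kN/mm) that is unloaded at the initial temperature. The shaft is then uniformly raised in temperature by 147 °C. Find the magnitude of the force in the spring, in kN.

P ≈ 76.6 kN

The unrestrained thermal change is αΔT L = 23.1×10⁻⁶ × 147 × 1550 = 5.263 mm.
Let P be the compressive force at the spring. The shaft shortens elastically by PL/(AE) and the spring compresses by P/k; together these equal δ_free.
So P = δ_free / [L/(AE) + 1/k] = 5.263 / [ 1550/(450×72×10³) + 1/(48×10³) ].
P = 5.263 / 6.867×10⁻⁵ = 76640 N.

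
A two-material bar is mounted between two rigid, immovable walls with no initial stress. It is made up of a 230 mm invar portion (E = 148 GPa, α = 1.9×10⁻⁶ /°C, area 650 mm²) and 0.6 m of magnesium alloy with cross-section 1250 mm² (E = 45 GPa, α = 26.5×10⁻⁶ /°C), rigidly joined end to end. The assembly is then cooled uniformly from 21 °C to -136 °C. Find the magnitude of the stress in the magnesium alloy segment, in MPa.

σ ≈ 157 MPa (tensile)

Free thermal contraction of the whole bar: Σ αᵢΔT Lᵢ = 1.9×10⁻⁶×157×230 + 26.5×10⁻⁶×157×600 = 2.565 mm.
The rigid supports impose zero overall length change; the single axial force P common to all segments must satisfy P Σ Lᵢ/(AᵢEᵢ) = δ_free.
Σ Lᵢ/(AᵢEᵢ) = 230/(650×148×10³) + 600/(1250×45×10³) = 1.306×10⁻⁵ mm/N.
So P = 2.565 / 1.306×10⁻⁵ = 196.4 kN, tensile.
σ_{magnesium alloy} = P / A = 196400 / 1250 = 157.1 MPa.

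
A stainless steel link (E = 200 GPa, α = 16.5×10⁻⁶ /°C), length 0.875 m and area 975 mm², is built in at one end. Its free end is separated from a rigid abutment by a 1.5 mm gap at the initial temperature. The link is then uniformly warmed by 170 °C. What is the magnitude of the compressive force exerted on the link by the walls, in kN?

Unrestrained expansion: δ_free = αΔT L = 16.5×10⁻⁶ × 170 × 875 = 2.454 mm.
This exceeds the 1.5 mm gap, so the wall pushes back. The portion of expansion that must be recovered elastically is δ_free − gap = 2.454 − 1.5 = 0.9544 mm.
That suppressed elongation corresponds to σ = E·Δ/L = 200×10³ × 0.9544/875 = 218.1 MPa.
P = σA = 218.1 × 975 = 212.7 kN.

P ≈ 213 kN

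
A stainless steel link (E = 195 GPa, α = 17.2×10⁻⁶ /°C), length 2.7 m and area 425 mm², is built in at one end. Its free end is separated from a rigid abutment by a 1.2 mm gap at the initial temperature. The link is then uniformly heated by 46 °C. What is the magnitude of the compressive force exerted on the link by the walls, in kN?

If the wall were absent the link would grow by αΔT L = 17.2×10⁻⁶ × 46 × 2700 = 2.136 mm.
The gap closes (δ_free > 1.2 mm) and the wall then resists a further 2.136 − 1.2 = 0.9362 mm of expansion.
Compatibility: PL/(AE) = 0.9362 mm, so σ = P/A = E × (0.9362/2700) = 67.62 MPa.
Force on the wall = σA = 67.62 × 425 mm² = 28.74 kN.

P ≈ 28.7 kN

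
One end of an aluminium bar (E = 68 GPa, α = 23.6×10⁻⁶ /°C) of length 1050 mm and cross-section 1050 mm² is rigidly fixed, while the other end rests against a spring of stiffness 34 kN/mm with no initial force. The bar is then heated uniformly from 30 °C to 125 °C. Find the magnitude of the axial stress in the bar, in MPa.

Free thermal expansion: δ_free = αΔT L = 23.6×10⁻⁶ × 95 × 1050 = 2.354 mm.
With a force P in the spring, the elastic change of the bar is PL/(AE) and that of the spring is P/k; compatibility requires their sum to equal δ_free.
P [ L/(AE) + 1/k ] = δ_free → P [ 1050/(1050×68×10³) + 1/(34×10³) ] = 2.354.
P = 2.354 / 4.412×10⁻⁵ = 53360 N.
σ = P/A = 53360/1050 = 50.82 MPa.

σ ≈ 50.8 MPa (compressive)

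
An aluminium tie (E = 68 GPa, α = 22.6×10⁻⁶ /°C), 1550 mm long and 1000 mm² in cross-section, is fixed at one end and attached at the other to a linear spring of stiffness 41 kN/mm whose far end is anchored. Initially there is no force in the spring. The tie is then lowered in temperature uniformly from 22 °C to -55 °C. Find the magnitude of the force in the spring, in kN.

If the spring were absent the tie would shorten by αΔT L = 22.6×10⁻⁶ × 77 × 1550 = 2.697 mm.
With a force P in the spring, the elastic change of the tie is PL/(AE) and that of the spring is P/k; compatibility requires their sum to equal δ_free.
P [ L/(AE) + 1/k ] = δ_free → P [ 1550/(1000×68×10³) + 1/(41×10³) ] = 2.697.
P = 2.697 / 4.718×10⁻⁵ = 57170 N.

P ≈ 57.2 kN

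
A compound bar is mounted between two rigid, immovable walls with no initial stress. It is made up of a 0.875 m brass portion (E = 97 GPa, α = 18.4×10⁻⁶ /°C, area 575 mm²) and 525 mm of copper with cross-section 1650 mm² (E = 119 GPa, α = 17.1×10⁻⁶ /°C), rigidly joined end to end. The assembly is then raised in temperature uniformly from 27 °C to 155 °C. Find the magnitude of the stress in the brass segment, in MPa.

With the walls removed the bar would change length by δ_free = Σ αᵢΔT Lᵢ = 18.4×10⁻⁶×128×875 + 17.1×10⁻⁶×128×525 = 3.21 mm.
The rigid supports impose zero overall length change; the single axial force P common to all segments must satisfy P Σ Lᵢ/(AᵢEᵢ) = δ_free.
Σ Lᵢ/(AᵢEᵢ) = 875/(575×97×10³) + 525/(1650×119×10³) = 1.836×10⁻⁵ mm/N.
Hence P = δ_free / Σ(L/AE) = 3.21/1.836×10⁻⁵ = 174.8 kN (compressive).
σ_{brass} = P / A = 174800 / 575 = 304 MPa.

σ ≈ 304 MPa (compressive)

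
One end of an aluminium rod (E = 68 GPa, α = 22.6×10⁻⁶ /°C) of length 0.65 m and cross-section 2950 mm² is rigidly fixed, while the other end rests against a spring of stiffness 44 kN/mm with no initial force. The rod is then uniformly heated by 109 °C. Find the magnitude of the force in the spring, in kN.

P ≈ 61.7 kN

If the spring were absent the rod would lengthen by αΔT L = 22.6×10⁻⁶ × 109 × 650 = 1.601 mm.
With a force P in the spring, the elastic change of the rod is PL/(AE) and that of the spring is P/k; compatibility requires their sum to equal δ_free.
So P = δ_free / [L/(AE) + 1/k] = 1.601 / [ 650/(2950×68×10³) + 1/(44×10³) ].
P = 1.601 / 2.597×10⁻⁵ = 61660 N.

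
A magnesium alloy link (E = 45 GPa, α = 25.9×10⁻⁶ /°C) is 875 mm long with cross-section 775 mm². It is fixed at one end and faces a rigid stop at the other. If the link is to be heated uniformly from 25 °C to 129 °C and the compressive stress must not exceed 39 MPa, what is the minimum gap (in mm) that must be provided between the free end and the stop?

g ≈ 1.6 mm

Free expansion if unrestrained: δ_free = αΔT L = 25.9×10⁻⁶ × 104 × 875 = 2.357 mm.
At the allowable stress the elastic shortening the wall may impose is σL/E = 39 × 875 / (45×10³) = 0.7583 mm.
So the gap has to take up the difference, g_min = δ_free − σL/E = 2.357 − 0.7583 = 1.599 mm.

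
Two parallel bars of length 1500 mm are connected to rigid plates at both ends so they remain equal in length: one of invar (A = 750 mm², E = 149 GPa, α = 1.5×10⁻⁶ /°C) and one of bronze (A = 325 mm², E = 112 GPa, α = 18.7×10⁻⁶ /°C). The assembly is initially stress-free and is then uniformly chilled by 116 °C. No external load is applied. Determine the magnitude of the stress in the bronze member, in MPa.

Both members must finish at the same length. With the larger α, the bronze tends to over-contract; the plates restrain it, putting the bronze in tension and the invar in compression. With no external load the two internal forces are equal and opposite, magnitude P.
Equating the net (thermal + elastic) strains gives |α₁ − α₂|·ΔT = P·[1/(A₁E₁) + 1/(A₂E₂)].
|α₁ − α₂|·ΔT = 17.2×10⁻⁶ × 116 = 0.001995.
1/(A₁E₁) + 1/(A₂E₂) = 1/(750×149×10³) + 1/(325×112×10³) = 3.642×10⁻⁸ N⁻¹.
So P = 0.001995 / 3.642×10⁻⁸ = 54.78 kN.
σ_{bronze} = P/A₂ = 54780/325 = 168.6 MPa, tensile.

σ ≈ 169 MPa (tensile)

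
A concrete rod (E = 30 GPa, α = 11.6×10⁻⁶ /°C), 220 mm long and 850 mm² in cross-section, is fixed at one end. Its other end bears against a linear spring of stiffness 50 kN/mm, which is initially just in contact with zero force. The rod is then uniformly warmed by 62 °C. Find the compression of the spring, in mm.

If the spring were absent the rod would lengthen by αΔT L = 11.6×10⁻⁶ × 62 × 220 = 0.1582 mm.
With a force P in the spring, the elastic change of the rod is PL/(AE) and that of the spring is P/k; compatibility requires their sum to equal δ_free.
So P = δ_free / [L/(AE) + 1/k] = 0.1582 / [ 220/(850×30×10³) + 1/(50×10³) ].
P = 0.1582 / 2.863×10⁻⁵ = 5527 N.
Spring compression = P/k = 5527/(50×10³) = 0.1105 mm.

δ ≈ 0.111 mm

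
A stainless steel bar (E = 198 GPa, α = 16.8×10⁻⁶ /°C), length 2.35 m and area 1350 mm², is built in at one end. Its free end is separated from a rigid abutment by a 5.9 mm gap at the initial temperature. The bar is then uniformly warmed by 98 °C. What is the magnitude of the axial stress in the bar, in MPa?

Unrestrained expansion: δ_free = αΔT L = 16.8×10⁻⁶ × 98 × 2350 = 3.869 mm.
This is smaller than the 5.9 mm clearance, so the bar expands freely without reaching the stop — the stress is zero.

σ ≈ 0 MPa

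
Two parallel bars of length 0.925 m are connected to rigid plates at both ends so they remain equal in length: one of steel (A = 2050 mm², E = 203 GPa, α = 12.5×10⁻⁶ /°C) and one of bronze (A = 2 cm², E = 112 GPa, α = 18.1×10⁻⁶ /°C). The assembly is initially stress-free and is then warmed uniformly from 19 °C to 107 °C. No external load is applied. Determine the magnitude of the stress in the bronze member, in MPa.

σ ≈ 52.4 MPa (compressive)

The bronze has the larger α, so on heating it would change length more than the steel if both were free. The rigid plates force a common final length, so the bronze is put into compression and the steel into tension, with equal and opposite forces P (no external load).
Compatibility of the two members (thermal + elastic change equal): (α₁ − α₂)ΔT = P·[1/(A₁E₁) + 1/(A₂E₂)].
|α₁ − α₂|·ΔT = 5.6×10⁻⁶ × 88 = 0.0004928.
1/(A₁E₁) + 1/(A₂E₂) = 1/(2050×203×10³) + 1/(200×112×10³) = 4.705×10⁻⁸ N⁻¹.
So P = 0.0004928 / 4.705×10⁻⁸ = 10.47 kN.
σ_{bronze} = P/A₂ = 10470/200 = 52.37 MPa, compressive.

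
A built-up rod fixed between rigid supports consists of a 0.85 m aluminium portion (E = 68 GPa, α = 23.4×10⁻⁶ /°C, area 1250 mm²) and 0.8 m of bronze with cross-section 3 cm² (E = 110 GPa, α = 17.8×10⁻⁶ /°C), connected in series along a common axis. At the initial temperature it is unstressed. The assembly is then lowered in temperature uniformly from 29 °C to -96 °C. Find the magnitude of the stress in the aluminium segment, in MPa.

σ ≈ 99.7 MPa (tensile)

If the supports were absent, the total length change would be Σ αᵢΔT Lᵢ = 23.4×10⁻⁶×125×850 + 17.8×10⁻⁶×125×800 = 4.266 mm.
The rigid supports impose zero overall length change; the single axial force P common to all segments must satisfy P Σ Lᵢ/(AᵢEᵢ) = δ_free.
The series flexibility is Σ Lᵢ/(AᵢEᵢ) = 850/(1250×68×10³) + 800/(300×110×10³) = 3.424×10⁻⁵ mm/N.
Hence P = δ_free / Σ(L/AE) = 4.266/3.424×10⁻⁵ = 124.6 kN (tensile).
σ_{aluminium} = P / A = 124600 / 1250 = 99.67 MPa.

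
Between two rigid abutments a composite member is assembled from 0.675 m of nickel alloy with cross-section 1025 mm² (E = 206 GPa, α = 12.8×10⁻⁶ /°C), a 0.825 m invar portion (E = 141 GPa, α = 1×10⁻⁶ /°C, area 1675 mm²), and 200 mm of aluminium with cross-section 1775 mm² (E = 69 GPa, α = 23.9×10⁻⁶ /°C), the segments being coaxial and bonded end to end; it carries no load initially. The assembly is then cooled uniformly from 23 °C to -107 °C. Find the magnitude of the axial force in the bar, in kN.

P ≈ 222 kN (tensile)

If the supports were absent, the total length change would be Σ αᵢΔT Lᵢ = 12.8×10⁻⁶×130×675 + 1×10⁻⁶×130×825 + 23.9×10⁻⁶×130×200 = 1.852 mm.
The rigid supports impose zero overall length change; the single axial force P common to all segments must satisfy P Σ Lᵢ/(AᵢEᵢ) = δ_free.
Σ Lᵢ/(AᵢEᵢ) = 675/(1025×206×10³) + 825/(1675×141×10³) + 200/(1775×69×10³) = 8.323×10⁻⁶ mm/N.
Hence P = δ_free / Σ(L/AE) = 1.852/8.323×10⁻⁶ = 222.5 kN (tensile).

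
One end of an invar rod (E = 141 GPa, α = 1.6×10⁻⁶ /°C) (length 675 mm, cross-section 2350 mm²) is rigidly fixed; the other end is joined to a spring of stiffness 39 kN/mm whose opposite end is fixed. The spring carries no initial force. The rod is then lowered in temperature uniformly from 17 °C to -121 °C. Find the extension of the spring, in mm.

If the spring were absent the rod would shorten by αΔT L = 1.6×10⁻⁶ × 138 × 675 = 0.149 mm.
Let P be the tensile force in the spring. The rod extends elastically by PL/(AE) and the spring stretches by P/k; together these equal δ_free.
P [ L/(AE) + 1/k ] = δ_free → P [ 675/(2350×141×10³) + 1/(39×10³) ] = 0.149.
P = 0.149 / 2.768×10⁻⁵ = 5385 N.
Spring extension = P/k = 5385/(39×10³) = 0.1381 mm.

δ ≈ 0.138 mm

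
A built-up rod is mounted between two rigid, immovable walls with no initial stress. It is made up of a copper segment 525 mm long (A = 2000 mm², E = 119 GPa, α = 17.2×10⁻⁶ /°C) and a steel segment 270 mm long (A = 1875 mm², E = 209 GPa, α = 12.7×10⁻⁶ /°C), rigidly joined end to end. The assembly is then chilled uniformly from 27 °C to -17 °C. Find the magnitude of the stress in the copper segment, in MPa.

If the supports were absent, the total length change would be Σ αᵢΔT Lᵢ = 17.2×10⁻⁶×44×525 + 12.7×10⁻⁶×44×270 = 0.5482 mm.
The rigid supports impose zero overall length change; the single axial force P common to all segments must satisfy P Σ Lᵢ/(AᵢEᵢ) = δ_free.
Σ Lᵢ/(AᵢEᵢ) = 525/(2000×119×10³) + 270/(1875×209×10³) = 2.895×10⁻⁶ mm/N.
Hence P = δ_free / Σ(L/AE) = 0.5482/2.895×10⁻⁶ = 189.4 kN (tensile).
σ_{copper} = P / A = 189400 / 2000 = 94.68 MPa.

σ ≈ 94.7 MPa (tensile)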